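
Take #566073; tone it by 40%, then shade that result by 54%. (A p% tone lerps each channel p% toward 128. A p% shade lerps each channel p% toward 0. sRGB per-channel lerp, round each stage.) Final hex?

#2F3237

#566073 is rgb(86, 96, 115).
A 40% tone moves each channel 40% toward 128:
  R: 86 + 16.8 = 102.8 → 103
  G: 96 + 0.4×(128−96) = 96 + 12.8 = 108.8 → 109
  B: 115 + 0.4×(128−115) = 115 + 5.2 = 120.2 → 120
After the tone: rgb(103, 109, 120) = #676D78.
Per channel, c → c + 0.54(0 − c):
  R: 103 − 55.62 = 47.38 → 47
  G: 109 − 58.86 = 50.14 → 50
  B: 120 + 0.54×(0−120) = 120 − 64.8 = 55.2 → 55
rgb(47, 50, 55) = #2F3237.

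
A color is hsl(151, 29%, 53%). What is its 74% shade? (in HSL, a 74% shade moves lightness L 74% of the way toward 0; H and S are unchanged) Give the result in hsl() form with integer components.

hsl(151, 29%, 14%)

L moves 74% from 53 toward 0: 53 − 39.22 = 13.78 → 14.
H and S are unchanged.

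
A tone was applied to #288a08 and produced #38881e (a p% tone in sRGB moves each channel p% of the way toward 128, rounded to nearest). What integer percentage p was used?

#288a08 is rgb(40, 138, 8); #38881e is rgb(56, 136, 30).
On the B channel (widest range): 30 ≈ 8 + (p/100)(128 − 8), so p ≈ 100×(30 − 8)/(128 − 8) = 2200/120 = 18.33.
p = 18 reproduces all three channels after rounding.

18%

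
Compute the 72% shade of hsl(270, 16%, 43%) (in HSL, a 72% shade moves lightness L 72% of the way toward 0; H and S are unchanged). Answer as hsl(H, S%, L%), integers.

L moves 72% from 43 toward 0: 43 − 30.96 = 12.04 → 12.
H and S are unchanged.

hsl(270, 16%, 12%)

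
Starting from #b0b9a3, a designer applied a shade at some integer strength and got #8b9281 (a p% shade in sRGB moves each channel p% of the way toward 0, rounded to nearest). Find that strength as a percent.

21%

#b0b9a3 is rgb(176, 185, 163); #8b9281 is rgb(139, 146, 129).
On the G channel (widest range): 146 ≈ 185 + (p/100)(0 − 185), so p ≈ 100×(146 − 185)/(0 − 185) = -3900/-185 = 21.08.
p = 21 reproduces all three channels after rounding.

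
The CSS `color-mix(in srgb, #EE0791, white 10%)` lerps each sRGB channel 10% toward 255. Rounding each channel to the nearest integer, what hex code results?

#F0209C

#EE0791 is rgb(238, 7, 145).
A 10% tint moves each channel 10% toward 255:
  R: 238 + 1.7 = 239.7 → 240
  G: 7 + 0.1×(255−7) = 7 + 24.8 = 31.8 → 32
  B: 145 + 0.1×(255−145) = 145 + 11 = 156 → 156
rgb(240, 32, 156) = #F0209C.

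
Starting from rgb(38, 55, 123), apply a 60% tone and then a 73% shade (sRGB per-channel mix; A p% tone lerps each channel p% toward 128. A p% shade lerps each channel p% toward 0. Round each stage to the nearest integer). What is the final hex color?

#191b22

Per channel, c → c + 0.6(128 − c):
  R: 38 + 0.6×(128−38) = 38 + 54 = 92 → 92
  G: 55 + 0.6×(128−55) = 55 + 43.8 = 98.8 → 99
  B: 123 + 0.6×(128−123) = 123 + 3 = 126 → 126
After the tone: rgb(92, 99, 126) = #5c637e.
Per channel, c → c + 0.73(0 − c):
  R: 92 + 0.73×(0−92) = 92 − 67.16 = 24.84 → 25
  G: 99 + 0.73×(0−99) = 99 − 72.27 = 26.73 → 27
  B: 126 − 91.98 = 34.02 → 34
rgb(25, 27, 34) = #191b22.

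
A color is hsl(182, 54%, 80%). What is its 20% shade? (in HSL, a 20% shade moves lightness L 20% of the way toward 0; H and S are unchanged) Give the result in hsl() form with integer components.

L moves 20% from 80 toward 0: 80 − 16 = 64 → 64.
H and S are unchanged.

hsl(182, 54%, 64%)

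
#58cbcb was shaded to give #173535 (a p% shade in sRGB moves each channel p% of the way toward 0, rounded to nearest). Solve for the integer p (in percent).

#58cbcb is rgb(88, 203, 203); #173535 is rgb(23, 53, 53).
On the G channel (widest range): 53 ≈ 203 + (p/100)(0 − 203), so p ≈ 100×(53 − 203)/(0 − 203) = -15000/-203 = 73.89.
p = 74 reproduces all three channels after rounding.

74%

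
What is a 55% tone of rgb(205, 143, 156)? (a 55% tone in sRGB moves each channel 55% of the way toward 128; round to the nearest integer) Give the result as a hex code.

A 55% tone moves each channel 55% toward 128:
  R: 205 + 0.55×(128−205) = 205 − 42.35 = 162.65 → 163
  G: 143 + 0.55×(128−143) = 143 − 8.25 = 134.75 → 135
  B: 156 + 0.55×(128−156) = 156 − 15.4 = 140.6 → 141
rgb(163, 135, 141) = #a3878d.

#a3878d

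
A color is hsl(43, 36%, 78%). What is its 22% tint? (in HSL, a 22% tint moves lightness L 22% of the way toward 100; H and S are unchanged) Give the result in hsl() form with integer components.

hsl(43, 36%, 83%)

L moves 22% from 78 toward 100: 78 + 4.84 = 82.84 → 83.
H and S are unchanged.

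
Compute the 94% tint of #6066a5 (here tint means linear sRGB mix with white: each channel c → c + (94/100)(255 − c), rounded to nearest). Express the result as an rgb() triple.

rgb(245, 246, 250)

#6066a5 is rgb(96, 102, 165).
A 94% tint moves each channel 94% toward 255:
  R: 96 + 0.94×(255−96) = 96 + 149.46 = 245.46 → 245
  G: 102 + 143.82 = 245.82 → 246
  B: 165 + 0.94×(255−165) = 165 + 84.6 = 249.6 → 250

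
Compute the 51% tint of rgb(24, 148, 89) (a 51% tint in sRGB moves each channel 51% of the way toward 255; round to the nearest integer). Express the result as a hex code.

#8ECBAE

Lerp each channel 51% toward 255:
  R: 24 + 0.51×(255−24) = 24 + 117.81 = 141.81 → 142
  G: 148 + 0.51×(255−148) = 148 + 54.57 = 202.57 → 203
  B: 89 + 0.51×(255−89) = 89 + 84.66 = 173.66 → 174
rgb(142, 203, 174) = #8ECBAE.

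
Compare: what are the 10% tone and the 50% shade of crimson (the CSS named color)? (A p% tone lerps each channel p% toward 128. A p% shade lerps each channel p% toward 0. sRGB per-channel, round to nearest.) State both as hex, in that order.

CSS crimson is rgb(220, 20, 60).
10% tone:
  R: 220 − 9.2 = 210.8 → 211
  G: 20 + 0.1×(128−20) = 20 + 10.8 = 30.8 → 31
  B: 60 + 6.8 = 66.8 → 67
  → #D31F43
50% shade:
  R: 220 − 110 = 110 → 110
  G: 20 + 0.5×(0−20) = 20 − 10 = 10 → 10
  B: 60 + 0.5×(0−60) = 60 − 30 = 30 → 30
  → #6E0A1E

#D31F43, #6E0A1E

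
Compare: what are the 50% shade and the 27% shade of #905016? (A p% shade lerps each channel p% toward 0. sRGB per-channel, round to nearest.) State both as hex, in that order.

#48280B, #693A10

#905016 is rgb(144, 80, 22).
50% shade:
  R: 144 + 0.5×(0−144) = 144 − 72 = 72 → 72
  G: 80 + 0.5×(0−80) = 80 − 40 = 40 → 40
  B: 22 + 0.5×(0−22) = 22 − 11 = 11 → 11
  → #48280B
27% shade:
  R: 144 − 38.88 = 105.12 → 105
  G: 80 − 21.6 = 58.4 → 58
  B: 22 + 0.27×(0−22) = 22 − 5.94 = 16.06 → 16
  → #693A10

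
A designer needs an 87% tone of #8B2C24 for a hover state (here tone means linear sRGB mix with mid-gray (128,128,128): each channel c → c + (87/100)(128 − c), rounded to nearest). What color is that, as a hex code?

#8B2C24 is rgb(139, 44, 36).
Per channel, c → c + 0.87(128 − c):
  R: 139 − 9.57 = 129.43 → 129
  G: 44 + 73.08 = 117.08 → 117
  B: 36 + 0.87×(128−36) = 36 + 80.04 = 116.04 → 116
rgb(129, 117, 116) = #817574.

#817574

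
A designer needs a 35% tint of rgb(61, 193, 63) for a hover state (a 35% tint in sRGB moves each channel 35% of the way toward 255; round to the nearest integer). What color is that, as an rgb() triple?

Per channel, c → c + 0.35(255 − c):
  R: 61 + 67.9 = 128.9 → 129
  G: 193 + 0.35×(255−193) = 193 + 21.7 = 214.7 → 215
  B: 63 + 0.35×(255−63) = 63 + 67.2 = 130.2 → 130

rgb(129, 215, 130)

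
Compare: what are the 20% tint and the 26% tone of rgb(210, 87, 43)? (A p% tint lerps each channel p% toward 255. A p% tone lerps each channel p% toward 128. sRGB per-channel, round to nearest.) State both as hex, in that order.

20% tint:
  R: 210 + 9 = 219 → 219
  G: 87 + 33.6 = 120.6 → 121
  B: 43 + 0.2×(255−43) = 43 + 42.4 = 85.4 → 85
  → #db7955
26% tone:
  R: 210 − 21.32 = 188.68 → 189
  G: 87 + 0.26×(128−87) = 87 + 10.66 = 97.66 → 98
  B: 43 + 0.26×(128−43) = 43 + 22.1 = 65.1 → 65
  → #bd6241

#db7955, #bd6241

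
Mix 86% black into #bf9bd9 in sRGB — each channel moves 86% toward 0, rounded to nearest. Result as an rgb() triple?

#bf9bd9 is rgb(191, 155, 217).
Lerp each channel 86% toward 0:
  R: 191 + 0.86×(0−191) = 191 − 164.26 = 26.74 → 27
  G: 155 − 133.3 = 21.7 → 22
  B: 217 + 0.86×(0−217) = 217 − 186.62 = 30.38 → 30

rgb(27, 22, 30)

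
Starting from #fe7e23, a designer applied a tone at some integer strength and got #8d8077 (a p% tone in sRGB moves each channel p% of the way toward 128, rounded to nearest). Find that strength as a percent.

90%

#fe7e23 is rgb(254, 126, 35); #8d8077 is rgb(141, 128, 119).
On the R channel (widest range): 141 ≈ 254 + (p/100)(128 − 254), so p ≈ 100×(141 − 254)/(128 − 254) = -11300/-126 = 89.68.
p = 90 reproduces all three channels after rounding.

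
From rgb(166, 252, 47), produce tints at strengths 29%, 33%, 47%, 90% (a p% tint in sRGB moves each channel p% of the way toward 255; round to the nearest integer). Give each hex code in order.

#C0FD6B, #C3FD74, #D0FD91, #F6FFEA

29%: (166 + 25.81 = 191.81→192, 252 + 0.87 = 252.87→253, 47 + 60.32 = 107.32→107) → #C0FD6B
33%: (166 + 29.37 = 195.37→195, 252 + 0.99 = 252.99→253, 47 + 68.64 = 115.64→116) → #C3FD74
47%: (166 + 41.83 = 207.83→208, 252 + 1.41 = 253.41→253, 47 + 97.76 = 144.76→145) → #D0FD91
90%: (166 + 80.1 = 246.1→246, 252 + 2.7 = 254.7→255, 47 + 187.2 = 234.2→234) → #F6FFEA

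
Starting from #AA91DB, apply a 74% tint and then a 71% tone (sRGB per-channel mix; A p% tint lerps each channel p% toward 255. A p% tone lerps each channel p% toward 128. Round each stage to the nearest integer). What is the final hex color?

#9E9CA2

#AA91DB is rgb(170, 145, 219).
Per channel, c → c + 0.74(255 − c):
  R: 170 + 0.74×(255−170) = 170 + 62.9 = 232.9 → 233
  G: 145 + 81.4 = 226.4 → 226
  B: 219 + 0.74×(255−219) = 219 + 26.64 = 245.64 → 246
After the tint: rgb(233, 226, 246) = #E9E2F6.
A 71% tone moves each channel 71% toward 128:
  R: 233 − 74.55 = 158.45 → 158
  G: 226 + 0.71×(128−226) = 226 − 69.58 = 156.42 → 156
  B: 246 + 0.71×(128−246) = 246 − 83.78 = 162.22 → 162
rgb(158, 156, 162) = #9E9CA2.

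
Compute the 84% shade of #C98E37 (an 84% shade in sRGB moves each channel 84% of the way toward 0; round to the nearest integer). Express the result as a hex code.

#C98E37 is rgb(201, 142, 55).
Lerp each channel 84% toward 0:
  R: 201 + 0.84×(0−201) = 201 − 168.84 = 32.16 → 32
  G: 142 − 119.28 = 22.72 → 23
  B: 55 − 46.2 = 8.8 → 9
rgb(32, 23, 9) = #201709.

#201709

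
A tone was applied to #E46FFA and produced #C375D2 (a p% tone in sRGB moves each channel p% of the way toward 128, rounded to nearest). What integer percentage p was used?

#E46FFA is rgb(228, 111, 250); #C375D2 is rgb(195, 117, 210).
On the B channel (widest range): 210 ≈ 250 + (p/100)(128 − 250), so p ≈ 100×(210 − 250)/(128 − 250) = -4000/-122 = 32.79.
p = 33 reproduces all three channels after rounding.

33%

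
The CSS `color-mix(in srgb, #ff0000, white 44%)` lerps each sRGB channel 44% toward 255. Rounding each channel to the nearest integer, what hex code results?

#ff7070

#ff0000 is rgb(255, 0, 0).
Lerp each channel 44% toward 255:
  R: 255 + 0.44×(255−255) = 255 + 0 = 255 → 255
  G: 0 + 112.2 = 112.2 → 112
  B: 0 + 112.2 = 112.2 → 112
rgb(255, 112, 112) = #ff7070.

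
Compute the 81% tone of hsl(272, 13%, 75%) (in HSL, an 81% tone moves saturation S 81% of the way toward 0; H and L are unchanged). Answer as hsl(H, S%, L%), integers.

hsl(272, 2%, 75%)

S moves 81% from 13 toward 0: 13 − 10.53 = 2.47 → 2.
H and L are unchanged.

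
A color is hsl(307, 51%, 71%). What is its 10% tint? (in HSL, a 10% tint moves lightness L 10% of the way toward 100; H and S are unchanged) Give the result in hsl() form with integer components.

hsl(307, 51%, 74%)

L moves 10% from 71 toward 100: 71 + 2.9 = 73.9 → 74.
H and S are unchanged.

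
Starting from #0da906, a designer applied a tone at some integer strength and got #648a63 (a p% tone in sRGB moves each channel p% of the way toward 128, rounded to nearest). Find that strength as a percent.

#0da906 is rgb(13, 169, 6); #648a63 is rgb(100, 138, 99).
On the B channel (widest range): 99 ≈ 6 + (p/100)(128 − 6), so p ≈ 100×(99 − 6)/(128 − 6) = 9300/122 = 76.23.
p = 76 reproduces all three channels after rounding.

76%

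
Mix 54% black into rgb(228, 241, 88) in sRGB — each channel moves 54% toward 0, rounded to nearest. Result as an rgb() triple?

rgb(105, 111, 40)

Lerp each channel 54% toward 0:
  R: 228 + 0.54×(0−228) = 228 − 123.12 = 104.88 → 105
  G: 241 − 130.14 = 110.86 → 111
  B: 88 + 0.54×(0−88) = 88 − 47.52 = 40.48 → 40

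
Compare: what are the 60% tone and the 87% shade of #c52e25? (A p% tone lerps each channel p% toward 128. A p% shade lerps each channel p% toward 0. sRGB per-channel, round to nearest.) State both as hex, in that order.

#9c5f5c, #1a0605

#c52e25 is rgb(197, 46, 37).
60% tone:
  R: 197 + 0.6×(128−197) = 197 − 41.4 = 155.6 → 156
  G: 46 + 0.6×(128−46) = 46 + 49.2 = 95.2 → 95
  B: 37 + 54.6 = 91.6 → 92
  → #9c5f5c
87% shade:
  R: 197 + 0.87×(0−197) = 197 − 171.39 = 25.61 → 26
  G: 46 + 0.87×(0−46) = 46 − 40.02 = 5.98 → 6
  B: 37 + 0.87×(0−37) = 37 − 32.19 = 4.81 → 5
  → #1a0605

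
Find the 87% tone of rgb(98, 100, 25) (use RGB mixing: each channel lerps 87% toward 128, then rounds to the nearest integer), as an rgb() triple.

An 87% tone moves each channel 87% toward 128:
  R: 98 + 0.87×(128−98) = 98 + 26.1 = 124.1 → 124
  G: 100 + 24.36 = 124.36 → 124
  B: 25 + 0.87×(128−25) = 25 + 89.61 = 114.61 → 115

rgb(124, 124, 115)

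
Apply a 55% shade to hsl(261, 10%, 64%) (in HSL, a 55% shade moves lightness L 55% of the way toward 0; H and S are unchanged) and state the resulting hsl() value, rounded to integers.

L moves 55% from 64 toward 0: 64 − 35.2 = 28.8 → 29.
H and S are unchanged.

hsl(261, 10%, 29%)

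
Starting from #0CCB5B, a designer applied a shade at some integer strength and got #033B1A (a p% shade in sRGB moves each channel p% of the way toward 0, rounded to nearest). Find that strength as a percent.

#0CCB5B is rgb(12, 203, 91); #033B1A is rgb(3, 59, 26).
On the G channel (widest range): 59 ≈ 203 + (p/100)(0 − 203), so p ≈ 100×(59 − 203)/(0 − 203) = -14400/-203 = 70.94.
p = 71 reproduces all three channels after rounding.

71%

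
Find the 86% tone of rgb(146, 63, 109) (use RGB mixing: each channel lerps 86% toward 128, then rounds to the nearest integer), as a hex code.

#83777D

An 86% tone moves each channel 86% toward 128:
  R: 146 + 0.86×(128−146) = 146 − 15.48 = 130.52 → 131
  G: 63 + 55.9 = 118.9 → 119
  B: 109 + 0.86×(128−109) = 109 + 16.34 = 125.34 → 125
rgb(131, 119, 125) = #83777D.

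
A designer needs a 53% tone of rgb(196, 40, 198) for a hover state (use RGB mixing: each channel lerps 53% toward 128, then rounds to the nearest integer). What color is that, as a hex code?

#A057A1

Lerp each channel 53% toward 128:
  R: 196 + 0.53×(128−196) = 196 − 36.04 = 159.96 → 160
  G: 40 + 46.64 = 86.64 → 87
  B: 198 − 37.1 = 160.9 → 161
rgb(160, 87, 161) = #A057A1.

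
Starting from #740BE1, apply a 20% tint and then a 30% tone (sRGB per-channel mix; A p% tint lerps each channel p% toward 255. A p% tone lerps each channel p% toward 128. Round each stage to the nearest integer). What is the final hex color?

#740BE1 is rgb(116, 11, 225).
Lerp each channel 20% toward 255:
  R: 116 + 0.2×(255−116) = 116 + 27.8 = 143.8 → 144
  G: 11 + 0.2×(255−11) = 11 + 48.8 = 59.8 → 60
  B: 225 + 0.2×(255−225) = 225 + 6 = 231 → 231
After the tint: rgb(144, 60, 231) = #903CE7.
Per channel, c → c + 0.3(128 − c):
  R: 144 − 4.8 = 139.2 → 139
  G: 60 + 20.4 = 80.4 → 80
  B: 231 + 0.3×(128−231) = 231 − 30.9 = 200.1 → 200
rgb(139, 80, 200) = #8B50C8.

#8B50C8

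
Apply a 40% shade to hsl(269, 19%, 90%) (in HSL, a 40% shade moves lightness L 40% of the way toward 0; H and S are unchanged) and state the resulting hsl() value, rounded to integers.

hsl(269, 19%, 54%)

L moves 40% from 90 toward 0: 90 − 36 = 54 → 54.
H and S are unchanged.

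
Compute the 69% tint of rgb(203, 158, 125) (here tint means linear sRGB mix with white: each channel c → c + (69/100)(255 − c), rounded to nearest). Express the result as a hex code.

#EFE1D7

A 69% tint moves each channel 69% toward 255:
  R: 203 + 0.69×(255−203) = 203 + 35.88 = 238.88 → 239
  G: 158 + 66.93 = 224.93 → 225
  B: 125 + 0.69×(255−125) = 125 + 89.7 = 214.7 → 215
rgb(239, 225, 215) = #EFE1D7.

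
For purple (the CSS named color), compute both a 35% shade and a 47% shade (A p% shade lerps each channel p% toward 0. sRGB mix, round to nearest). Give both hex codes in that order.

CSS purple is rgb(128, 0, 128).
35% shade:
  R: 128 − 44.8 = 83.2 → 83
  G: 0 + 0 = 0 → 0
  B: 128 + 0.35×(0−128) = 128 − 44.8 = 83.2 → 83
  → #530053
47% shade:
  R: 128 + 0.47×(0−128) = 128 − 60.16 = 67.84 → 68
  G: 0 + 0.47×(0−0) = 0 + 0 = 0 → 0
  B: 128 − 60.16 = 67.84 → 68
  → #440044

#530053, #440044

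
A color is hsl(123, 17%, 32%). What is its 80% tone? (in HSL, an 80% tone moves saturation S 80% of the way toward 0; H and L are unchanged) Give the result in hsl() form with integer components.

S moves 80% from 17 toward 0: 17 − 13.6 = 3.4 → 3.
H and L are unchanged.

hsl(123, 3%, 32%)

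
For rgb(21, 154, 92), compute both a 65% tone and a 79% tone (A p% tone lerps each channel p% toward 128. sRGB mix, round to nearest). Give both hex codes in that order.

#5B8973, #6A8578

65% tone:
  R: 21 + 69.55 = 90.55 → 91
  G: 154 − 16.9 = 137.1 → 137
  B: 92 + 23.4 = 115.4 → 115
  → #5B8973
79% tone:
  R: 21 + 84.53 = 105.53 → 106
  G: 154 + 0.79×(128−154) = 154 − 20.54 = 133.46 → 133
  B: 92 + 0.79×(128−92) = 92 + 28.44 = 120.44 → 120
  → #6A8578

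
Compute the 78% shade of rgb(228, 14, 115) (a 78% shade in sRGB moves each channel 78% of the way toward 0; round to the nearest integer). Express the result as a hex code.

#320319

A 78% shade moves each channel 78% toward 0:
  R: 228 + 0.78×(0−228) = 228 − 177.84 = 50.16 → 50
  G: 14 − 10.92 = 3.08 → 3
  B: 115 + 0.78×(0−115) = 115 − 89.7 = 25.3 → 25
rgb(50, 3, 25) = #320319.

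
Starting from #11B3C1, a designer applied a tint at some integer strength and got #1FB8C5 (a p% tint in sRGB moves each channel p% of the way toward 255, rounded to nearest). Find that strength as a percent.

6%

#11B3C1 is rgb(17, 179, 193); #1FB8C5 is rgb(31, 184, 197).
On the R channel (widest range): 31 ≈ 17 + (p/100)(255 − 17), so p ≈ 100×(31 − 17)/(255 − 17) = 1400/238 = 5.88.
p = 6 reproduces all three channels after rounding.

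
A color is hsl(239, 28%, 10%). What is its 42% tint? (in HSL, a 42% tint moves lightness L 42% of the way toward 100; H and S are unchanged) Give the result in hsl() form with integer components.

hsl(239, 28%, 48%)

L moves 42% from 10 toward 100: 10 + 37.8 = 47.8 → 48.
H and S are unchanged.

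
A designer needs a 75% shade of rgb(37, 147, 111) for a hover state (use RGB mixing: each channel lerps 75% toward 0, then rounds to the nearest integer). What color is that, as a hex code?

Per channel, c → c + 0.75(0 − c):
  R: 37 + 0.75×(0−37) = 37 − 27.75 = 9.25 → 9
  G: 147 + 0.75×(0−147) = 147 − 110.25 = 36.75 → 37
  B: 111 + 0.75×(0−111) = 111 − 83.25 = 27.75 → 28
rgb(9, 37, 28) = #09251C.

#09251C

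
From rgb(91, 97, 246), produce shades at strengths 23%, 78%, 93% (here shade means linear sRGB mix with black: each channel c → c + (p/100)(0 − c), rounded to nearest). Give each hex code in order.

#464BBD, #141536, #060711

23%: (91 − 20.93 = 70.07→70, 97 − 22.31 = 74.69→75, 246 − 56.58 = 189.42→189) → #464BBD
78%: (91 − 70.98 = 20.02→20, 97 − 75.66 = 21.34→21, 246 − 191.88 = 54.12→54) → #141536
93%: (91 − 84.63 = 6.37→6, 97 − 90.21 = 6.79→7, 246 − 228.78 = 17.22→17) → #060711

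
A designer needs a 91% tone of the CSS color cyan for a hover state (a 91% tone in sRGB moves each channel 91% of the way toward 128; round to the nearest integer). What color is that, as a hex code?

#748B8B

CSS cyan is rgb(0, 255, 255).
Lerp each channel 91% toward 128:
  R: 0 + 0.91×(128−0) = 0 + 116.48 = 116.48 → 116
  G: 255 + 0.91×(128−255) = 255 − 115.57 = 139.43 → 139
  B: 255 + 0.91×(128−255) = 255 − 115.57 = 139.43 → 139
rgb(116, 139, 139) = #748B8B.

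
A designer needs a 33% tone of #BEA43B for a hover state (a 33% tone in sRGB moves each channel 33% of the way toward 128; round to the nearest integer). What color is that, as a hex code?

#BEA43B is rgb(190, 164, 59).
A 33% tone moves each channel 33% toward 128:
  R: 190 − 20.46 = 169.54 → 170
  G: 164 − 11.88 = 152.12 → 152
  B: 59 + 0.33×(128−59) = 59 + 22.77 = 81.77 → 82
rgb(170, 152, 82) = #AA9852.

#AA9852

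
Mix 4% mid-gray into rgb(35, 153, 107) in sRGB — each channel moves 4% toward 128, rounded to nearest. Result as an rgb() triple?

Lerp each channel 4% toward 128:
  R: 35 + 3.72 = 38.72 → 39
  G: 153 − 1 = 152 → 152
  B: 107 + 0.84 = 107.84 → 108

rgb(39, 152, 108)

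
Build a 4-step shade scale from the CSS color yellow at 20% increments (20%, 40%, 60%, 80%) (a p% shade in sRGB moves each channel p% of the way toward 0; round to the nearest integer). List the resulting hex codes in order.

#CCCC00, #999900, #666600, #333300

CSS yellow is rgb(255, 255, 0).
20%: (255 − 51 = 204→204, 255 − 51 = 204→204, 0→0) → #CCCC00
40%: (255 − 102 = 153→153, 255 − 102 = 153→153, 0→0) → #999900
60%: (255 − 153 = 102→102, 255 − 153 = 102→102, 0→0) → #666600
80%: (255 − 204 = 51→51, 255 − 204 = 51→51, 0→0) → #333300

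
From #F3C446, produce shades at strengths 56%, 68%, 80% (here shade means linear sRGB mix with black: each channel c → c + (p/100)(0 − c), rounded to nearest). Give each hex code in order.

#F3C446 is rgb(243, 196, 70).
56%: (243 − 136.08 = 106.92→107, 196 − 109.76 = 86.24→86, 70 − 39.2 = 30.8→31) → #6B561F
68%: (243 − 165.24 = 77.76→78, 196 − 133.28 = 62.72→63, 70 − 47.6 = 22.4→22) → #4E3F16
80%: (243 − 194.4 = 48.6→49, 196 − 156.8 = 39.2→39, 70 − 56 = 14→14) → #31270E

#6B561F, #4E3F16, #31270E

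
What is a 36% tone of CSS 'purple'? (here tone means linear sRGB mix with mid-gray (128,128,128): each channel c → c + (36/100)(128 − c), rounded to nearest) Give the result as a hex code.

CSS purple is rgb(128, 0, 128).
Per channel, c → c + 0.36(128 − c):
  R: 128 + 0 = 128 → 128
  G: 0 + 0.36×(128−0) = 0 + 46.08 = 46.08 → 46
  B: 128 + 0.36×(128−128) = 128 + 0 = 128 → 128
rgb(128, 46, 128) = #802e80.

#802e80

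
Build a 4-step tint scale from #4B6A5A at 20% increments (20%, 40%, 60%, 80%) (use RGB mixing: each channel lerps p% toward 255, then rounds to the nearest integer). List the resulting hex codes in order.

#6F887B, #93A69C, #B7C3BD, #DBE1DE

#4B6A5A is rgb(75, 106, 90).
20%: (75 + 36 = 111→111, 106 + 29.8 = 135.8→136, 90 + 33 = 123→123) → #6F887B
40%: (75 + 72 = 147→147, 106 + 59.6 = 165.6→166, 90 + 66 = 156→156) → #93A69C
60%: (75 + 108 = 183→183, 106 + 89.4 = 195.4→195, 90 + 99 = 189→189) → #B7C3BD
80%: (75 + 144 = 219→219, 106 + 119.2 = 225.2→225, 90 + 132 = 222→222) → #DBE1DE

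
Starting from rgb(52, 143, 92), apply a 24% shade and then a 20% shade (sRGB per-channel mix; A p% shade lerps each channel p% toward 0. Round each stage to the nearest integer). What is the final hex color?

#205738

A 24% shade moves each channel 24% toward 0:
  R: 52 + 0.24×(0−52) = 52 − 12.48 = 39.52 → 40
  G: 143 + 0.24×(0−143) = 143 − 34.32 = 108.68 → 109
  B: 92 + 0.24×(0−92) = 92 − 22.08 = 69.92 → 70
After the shade: rgb(40, 109, 70) = #286D46.
A 20% shade moves each channel 20% toward 0:
  R: 40 − 8 = 32 → 32
  G: 109 − 21.8 = 87.2 → 87
  B: 70 − 14 = 56 → 56
rgb(32, 87, 56) = #205738.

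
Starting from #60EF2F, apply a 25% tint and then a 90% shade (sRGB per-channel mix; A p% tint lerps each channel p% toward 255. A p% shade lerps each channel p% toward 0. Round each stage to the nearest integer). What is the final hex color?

#0E180A

#60EF2F is rgb(96, 239, 47).
A 25% tint moves each channel 25% toward 255:
  R: 96 + 39.75 = 135.75 → 136
  G: 239 + 4 = 243 → 243
  B: 47 + 52 = 99 → 99
After the tint: rgb(136, 243, 99) = #88F363.
Per channel, c → c + 0.9(0 − c):
  R: 136 − 122.4 = 13.6 → 14
  G: 243 + 0.9×(0−243) = 243 − 218.7 = 24.3 → 24
  B: 99 + 0.9×(0−99) = 99 − 89.1 = 9.9 → 10
rgb(14, 24, 10) = #0E180A.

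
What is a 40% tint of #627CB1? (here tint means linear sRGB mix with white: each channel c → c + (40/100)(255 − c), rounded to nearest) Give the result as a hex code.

#627CB1 is rgb(98, 124, 177).
Lerp each channel 40% toward 255:
  R: 98 + 62.8 = 160.8 → 161
  G: 124 + 52.4 = 176.4 → 176
  B: 177 + 0.4×(255−177) = 177 + 31.2 = 208.2 → 208
rgb(161, 176, 208) = #A1B0D0.

#A1B0D0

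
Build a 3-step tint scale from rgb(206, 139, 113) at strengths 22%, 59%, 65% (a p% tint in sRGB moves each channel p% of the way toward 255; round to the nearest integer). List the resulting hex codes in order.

#d9a590, #ebcfc5, #eed6cd

22%: (206 + 10.78 = 216.78→217, 139 + 25.52 = 164.52→165, 113 + 31.24 = 144.24→144) → #d9a590
59%: (206 + 28.91 = 234.91→235, 139 + 68.44 = 207.44→207, 113 + 83.78 = 196.78→197) → #ebcfc5
65%: (206 + 31.85 = 237.85→238, 139 + 75.4 = 214.4→214, 113 + 92.3 = 205.3→205) → #eed6cd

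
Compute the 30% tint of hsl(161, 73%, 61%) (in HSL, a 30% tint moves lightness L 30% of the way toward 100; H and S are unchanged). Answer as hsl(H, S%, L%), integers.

hsl(161, 73%, 73%)

L moves 30% from 61 toward 100: 61 + 11.7 = 72.7 → 73.
H and S are unchanged.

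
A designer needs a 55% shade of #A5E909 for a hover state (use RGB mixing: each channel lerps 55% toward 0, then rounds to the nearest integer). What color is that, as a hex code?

#4A6904

#A5E909 is rgb(165, 233, 9).
Per channel, c → c + 0.55(0 − c):
  R: 165 + 0.55×(0−165) = 165 − 90.75 = 74.25 → 74
  G: 233 + 0.55×(0−233) = 233 − 128.15 = 104.85 → 105
  B: 9 + 0.55×(0−9) = 9 − 4.95 = 4.05 → 4
rgb(74, 105, 4) = #4A6904.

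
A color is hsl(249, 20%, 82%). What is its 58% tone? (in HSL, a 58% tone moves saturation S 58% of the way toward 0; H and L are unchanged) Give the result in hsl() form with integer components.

hsl(249, 8%, 82%)

S moves 58% from 20 toward 0: 20 − 11.6 = 8.4 → 8.
H and L are unchanged.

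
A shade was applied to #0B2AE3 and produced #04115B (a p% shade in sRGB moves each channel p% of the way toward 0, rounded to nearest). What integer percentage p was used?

60%

#0B2AE3 is rgb(11, 42, 227); #04115B is rgb(4, 17, 91).
On the B channel (widest range): 91 ≈ 227 + (p/100)(0 − 227), so p ≈ 100×(91 − 227)/(0 − 227) = -13600/-227 = 59.91.
p = 60 reproduces all three channels after rounding.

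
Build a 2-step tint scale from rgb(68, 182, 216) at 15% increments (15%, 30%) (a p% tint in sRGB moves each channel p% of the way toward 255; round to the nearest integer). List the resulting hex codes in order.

15%: (68 + 28.05 = 96.05→96, 182 + 10.95 = 192.95→193, 216 + 5.85 = 221.85→222) → #60C1DE
30%: (68 + 56.1 = 124.1→124, 182 + 21.9 = 203.9→204, 216 + 11.7 = 227.7→228) → #7CCCE4

#60C1DE, #7CCCE4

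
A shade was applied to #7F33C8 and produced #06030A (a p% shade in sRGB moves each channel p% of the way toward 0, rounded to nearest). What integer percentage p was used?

95%

#7F33C8 is rgb(127, 51, 200); #06030A is rgb(6, 3, 10).
On the B channel (widest range): 10 ≈ 200 + (p/100)(0 − 200), so p ≈ 100×(10 − 200)/(0 − 200) = -19000/-200 = 95.00.
p = 95 reproduces all three channels after rounding.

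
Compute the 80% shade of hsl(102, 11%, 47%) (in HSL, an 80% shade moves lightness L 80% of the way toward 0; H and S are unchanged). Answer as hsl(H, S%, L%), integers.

L moves 80% from 47 toward 0: 47 − 37.6 = 9.4 → 9.
H and S are unchanged.

hsl(102, 11%, 9%)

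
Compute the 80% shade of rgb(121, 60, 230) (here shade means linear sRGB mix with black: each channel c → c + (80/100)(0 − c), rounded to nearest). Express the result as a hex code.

Lerp each channel 80% toward 0:
  R: 121 + 0.8×(0−121) = 121 − 96.8 = 24.2 → 24
  G: 60 + 0.8×(0−60) = 60 − 48 = 12 → 12
  B: 230 + 0.8×(0−230) = 230 − 184 = 46 → 46
rgb(24, 12, 46) = #180C2E.

#180C2E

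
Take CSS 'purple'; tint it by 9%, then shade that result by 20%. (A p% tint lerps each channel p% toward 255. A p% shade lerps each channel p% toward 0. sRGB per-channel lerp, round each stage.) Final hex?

CSS purple is rgb(128, 0, 128).
Per channel, c → c + 0.09(255 − c):
  R: 128 + 11.43 = 139.43 → 139
  G: 0 + 0.09×(255−0) = 0 + 22.95 = 22.95 → 23
  B: 128 + 11.43 = 139.43 → 139
After the tint: rgb(139, 23, 139) = #8b178b.
A 20% shade moves each channel 20% toward 0:
  R: 139 + 0.2×(0−139) = 139 − 27.8 = 111.2 → 111
  G: 23 − 4.6 = 18.4 → 18
  B: 139 + 0.2×(0−139) = 139 − 27.8 = 111.2 → 111
rgb(111, 18, 111) = #6f126f.

#6f126f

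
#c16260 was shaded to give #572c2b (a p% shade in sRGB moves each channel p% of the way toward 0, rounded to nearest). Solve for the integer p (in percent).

#c16260 is rgb(193, 98, 96); #572c2b is rgb(87, 44, 43).
On the R channel (widest range): 87 ≈ 193 + (p/100)(0 − 193), so p ≈ 100×(87 − 193)/(0 − 193) = -10600/-193 = 54.92.
p = 55 reproduces all three channels after rounding.

55%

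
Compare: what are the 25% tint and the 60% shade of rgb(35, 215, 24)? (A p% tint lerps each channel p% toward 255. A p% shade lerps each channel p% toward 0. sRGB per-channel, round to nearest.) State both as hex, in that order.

#5AE152, #0E560A

25% tint:
  R: 35 + 0.25×(255−35) = 35 + 55 = 90 → 90
  G: 215 + 0.25×(255−215) = 215 + 10 = 225 → 225
  B: 24 + 57.75 = 81.75 → 82
  → #5AE152
60% shade:
  R: 35 − 21 = 14 → 14
  G: 215 + 0.6×(0−215) = 215 − 129 = 86 → 86
  B: 24 + 0.6×(0−24) = 24 − 14.4 = 9.6 → 10
  → #0E560A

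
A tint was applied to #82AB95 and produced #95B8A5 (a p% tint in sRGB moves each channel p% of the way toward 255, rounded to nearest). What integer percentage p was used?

#82AB95 is rgb(130, 171, 149); #95B8A5 is rgb(149, 184, 165).
On the R channel (widest range): 149 ≈ 130 + (p/100)(255 − 130), so p ≈ 100×(149 − 130)/(255 − 130) = 1900/125 = 15.20.
p = 15 reproduces all three channels after rounding.

15%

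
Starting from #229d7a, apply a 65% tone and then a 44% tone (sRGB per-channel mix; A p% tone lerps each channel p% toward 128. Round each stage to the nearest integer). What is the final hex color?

#229d7a is rgb(34, 157, 122).
Per channel, c → c + 0.65(128 − c):
  R: 34 + 0.65×(128−34) = 34 + 61.1 = 95.1 → 95
  G: 157 − 18.85 = 138.15 → 138
  B: 122 + 0.65×(128−122) = 122 + 3.9 = 125.9 → 126
After the tone: rgb(95, 138, 126) = #5f8a7e.
A 44% tone moves each channel 44% toward 128:
  R: 95 + 14.52 = 109.52 → 110
  G: 138 + 0.44×(128−138) = 138 − 4.4 = 133.6 → 134
  B: 126 + 0.44×(128−126) = 126 + 0.88 = 126.88 → 127
rgb(110, 134, 127) = #6e867f.

#6e867f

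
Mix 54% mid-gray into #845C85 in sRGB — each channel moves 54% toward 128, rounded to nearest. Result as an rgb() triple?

#845C85 is rgb(132, 92, 133).
A 54% tone moves each channel 54% toward 128:
  R: 132 + 0.54×(128−132) = 132 − 2.16 = 129.84 → 130
  G: 92 + 0.54×(128−92) = 92 + 19.44 = 111.44 → 111
  B: 133 − 2.7 = 130.3 → 130

rgb(130, 111, 130)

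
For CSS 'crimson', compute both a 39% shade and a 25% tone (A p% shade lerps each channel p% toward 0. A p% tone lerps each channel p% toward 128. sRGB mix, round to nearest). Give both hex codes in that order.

CSS crimson is rgb(220, 20, 60).
39% shade:
  R: 220 + 0.39×(0−220) = 220 − 85.8 = 134.2 → 134
  G: 20 + 0.39×(0−20) = 20 − 7.8 = 12.2 → 12
  B: 60 − 23.4 = 36.6 → 37
  → #860C25
25% tone:
  R: 220 − 23 = 197 → 197
  G: 20 + 0.25×(128−20) = 20 + 27 = 47 → 47
  B: 60 + 17 = 77 → 77
  → #C52F4D

#860C25, #C52F4D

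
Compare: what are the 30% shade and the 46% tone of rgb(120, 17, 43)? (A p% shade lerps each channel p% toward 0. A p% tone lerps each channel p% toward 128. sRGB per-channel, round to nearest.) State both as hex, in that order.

#540C1E, #7C4452

30% shade:
  R: 120 − 36 = 84 → 84
  G: 17 − 5.1 = 11.9 → 12
  B: 43 − 12.9 = 30.1 → 30
  → #540C1E
46% tone:
  R: 120 + 0.46×(128−120) = 120 + 3.68 = 123.68 → 124
  G: 17 + 51.06 = 68.06 → 68
  B: 43 + 0.46×(128−43) = 43 + 39.1 = 82.1 → 82
  → #7C4452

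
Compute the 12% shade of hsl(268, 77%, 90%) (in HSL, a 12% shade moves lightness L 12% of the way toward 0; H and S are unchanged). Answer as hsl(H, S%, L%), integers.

L moves 12% from 90 toward 0: 90 − 10.8 = 79.2 → 79.
H and S are unchanged.

hsl(268, 77%, 79%)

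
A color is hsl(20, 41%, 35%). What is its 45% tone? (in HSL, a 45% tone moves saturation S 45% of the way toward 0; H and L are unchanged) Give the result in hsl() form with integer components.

S moves 45% from 41 toward 0: 41 − 18.45 = 22.55 → 23.
H and L are unchanged.

hsl(20, 23%, 35%)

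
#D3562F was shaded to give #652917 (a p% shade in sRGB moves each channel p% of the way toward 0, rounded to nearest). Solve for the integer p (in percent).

52%

#D3562F is rgb(211, 86, 47); #652917 is rgb(101, 41, 23).
On the R channel (widest range): 101 ≈ 211 + (p/100)(0 − 211), so p ≈ 100×(101 − 211)/(0 − 211) = -11000/-211 = 52.13.
p = 52 reproduces all three channels after rounding.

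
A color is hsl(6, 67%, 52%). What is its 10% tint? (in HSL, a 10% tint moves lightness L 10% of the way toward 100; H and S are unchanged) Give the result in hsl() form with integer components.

L moves 10% from 52 toward 100: 52 + 4.8 = 56.8 → 57.
H and S are unchanged.

hsl(6, 67%, 57%)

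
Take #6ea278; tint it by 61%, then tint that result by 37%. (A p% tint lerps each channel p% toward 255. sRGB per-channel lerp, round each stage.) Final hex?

#dbe8de

#6ea278 is rgb(110, 162, 120).
Per channel, c → c + 0.61(255 − c):
  R: 110 + 88.45 = 198.45 → 198
  G: 162 + 56.73 = 218.73 → 219
  B: 120 + 82.35 = 202.35 → 202
After the tint: rgb(198, 219, 202) = #c6dbca.
A 37% tint moves each channel 37% toward 255:
  R: 198 + 0.37×(255−198) = 198 + 21.09 = 219.09 → 219
  G: 219 + 0.37×(255−219) = 219 + 13.32 = 232.32 → 232
  B: 202 + 0.37×(255−202) = 202 + 19.61 = 221.61 → 222
rgb(219, 232, 222) = #dbe8de.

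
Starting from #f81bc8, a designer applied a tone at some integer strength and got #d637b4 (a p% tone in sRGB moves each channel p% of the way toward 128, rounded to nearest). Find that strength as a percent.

#f81bc8 is rgb(248, 27, 200); #d637b4 is rgb(214, 55, 180).
On the R channel (widest range): 214 ≈ 248 + (p/100)(128 − 248), so p ≈ 100×(214 − 248)/(128 − 248) = -3400/-120 = 28.33.
p = 28 reproduces all three channels after rounding.

28%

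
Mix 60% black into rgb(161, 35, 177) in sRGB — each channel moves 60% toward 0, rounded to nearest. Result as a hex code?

#400e47

A 60% shade moves each channel 60% toward 0:
  R: 161 + 0.6×(0−161) = 161 − 96.6 = 64.4 → 64
  G: 35 + 0.6×(0−35) = 35 − 21 = 14 → 14
  B: 177 − 106.2 = 70.8 → 71
rgb(64, 14, 71) = #400e47.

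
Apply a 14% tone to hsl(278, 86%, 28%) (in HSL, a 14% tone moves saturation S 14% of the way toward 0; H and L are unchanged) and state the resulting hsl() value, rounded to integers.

S moves 14% from 86 toward 0: 86 − 12.04 = 73.96 → 74.
H and L are unchanged.

hsl(278, 74%, 28%)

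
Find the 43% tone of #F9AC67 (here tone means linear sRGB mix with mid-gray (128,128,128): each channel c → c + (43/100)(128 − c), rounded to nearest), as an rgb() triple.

#F9AC67 is rgb(249, 172, 103).
Per channel, c → c + 0.43(128 − c):
  R: 249 + 0.43×(128−249) = 249 − 52.03 = 196.97 → 197
  G: 172 − 18.92 = 153.08 → 153
  B: 103 + 10.75 = 113.75 → 114

rgb(197, 153, 114)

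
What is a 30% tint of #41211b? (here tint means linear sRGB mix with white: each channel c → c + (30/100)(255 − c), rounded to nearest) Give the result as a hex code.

#41211b is rgb(65, 33, 27).
Per channel, c → c + 0.3(255 − c):
  R: 65 + 57 = 122 → 122
  G: 33 + 0.3×(255−33) = 33 + 66.6 = 99.6 → 100
  B: 27 + 68.4 = 95.4 → 95
rgb(122, 100, 95) = #7a645f.

#7a645f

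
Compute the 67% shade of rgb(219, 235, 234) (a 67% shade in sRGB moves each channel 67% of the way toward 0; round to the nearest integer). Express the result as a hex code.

#484E4D

Lerp each channel 67% toward 0:
  R: 219 + 0.67×(0−219) = 219 − 146.73 = 72.27 → 72
  G: 235 − 157.45 = 77.55 → 78
  B: 234 + 0.67×(0−234) = 234 − 156.78 = 77.22 → 77
rgb(72, 78, 77) = #484E4D.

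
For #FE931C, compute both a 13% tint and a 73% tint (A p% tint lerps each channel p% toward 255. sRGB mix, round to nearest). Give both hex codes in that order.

#FE931C is rgb(254, 147, 28).
13% tint:
  R: 254 + 0.13 = 254.13 → 254
  G: 147 + 14.04 = 161.04 → 161
  B: 28 + 0.13×(255−28) = 28 + 29.51 = 57.51 → 58
  → #FEA13A
73% tint:
  R: 254 + 0.73×(255−254) = 254 + 0.73 = 254.73 → 255
  G: 147 + 0.73×(255−147) = 147 + 78.84 = 225.84 → 226
  B: 28 + 0.73×(255−28) = 28 + 165.71 = 193.71 → 194
  → #FFE2C2

#FEA13A, #FFE2C2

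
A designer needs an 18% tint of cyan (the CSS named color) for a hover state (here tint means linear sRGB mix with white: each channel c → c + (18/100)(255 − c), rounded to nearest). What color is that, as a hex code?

#2effff

CSS cyan is rgb(0, 255, 255).
An 18% tint moves each channel 18% toward 255:
  R: 0 + 45.9 = 45.9 → 46
  G: 255 + 0.18×(255−255) = 255 + 0 = 255 → 255
  B: 255 + 0 = 255 → 255
rgb(46, 255, 255) = #2effff.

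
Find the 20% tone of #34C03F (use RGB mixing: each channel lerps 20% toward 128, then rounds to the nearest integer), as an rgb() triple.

rgb(67, 179, 76)

#34C03F is rgb(52, 192, 63).
Per channel, c → c + 0.2(128 − c):
  R: 52 + 0.2×(128−52) = 52 + 15.2 = 67.2 → 67
  G: 192 + 0.2×(128−192) = 192 − 12.8 = 179.2 → 179
  B: 63 + 0.2×(128−63) = 63 + 13 = 76 → 76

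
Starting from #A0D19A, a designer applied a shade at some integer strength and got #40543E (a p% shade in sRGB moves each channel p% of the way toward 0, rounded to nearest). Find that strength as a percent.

#A0D19A is rgb(160, 209, 154); #40543E is rgb(64, 84, 62).
On the G channel (widest range): 84 ≈ 209 + (p/100)(0 − 209), so p ≈ 100×(84 − 209)/(0 − 209) = -12500/-209 = 59.81.
p = 60 reproduces all three channels after rounding.

60%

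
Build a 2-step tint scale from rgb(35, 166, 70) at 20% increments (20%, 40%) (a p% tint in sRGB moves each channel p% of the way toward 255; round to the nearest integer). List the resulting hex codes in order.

#4FB86B, #7BCA90

20%: (35 + 44 = 79→79, 166 + 17.8 = 183.8→184, 70 + 37 = 107→107) → #4FB86B
40%: (35 + 88 = 123→123, 166 + 35.6 = 201.6→202, 70 + 74 = 144→144) → #7BCA90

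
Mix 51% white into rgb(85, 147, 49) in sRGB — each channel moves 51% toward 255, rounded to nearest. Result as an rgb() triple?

rgb(172, 202, 154)

Lerp each channel 51% toward 255:
  R: 85 + 86.7 = 171.7 → 172
  G: 147 + 0.51×(255−147) = 147 + 55.08 = 202.08 → 202
  B: 49 + 0.51×(255−49) = 49 + 105.06 = 154.06 → 154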